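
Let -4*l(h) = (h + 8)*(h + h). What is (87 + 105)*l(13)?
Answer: -26208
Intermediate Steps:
l(h) = -h*(8 + h)/2 (l(h) = -(h + 8)*(h + h)/4 = -(8 + h)*2*h/4 = -h*(8 + h)/2)
(87 + 105)*l(13) = (87 + 105)*(-½*13*(8 + 13)) = 192*(-½*13*21) = 192*(-273/2) = -26208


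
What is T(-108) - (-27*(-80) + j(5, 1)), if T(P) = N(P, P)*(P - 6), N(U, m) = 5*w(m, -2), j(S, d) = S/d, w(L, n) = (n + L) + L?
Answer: 122095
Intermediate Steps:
w(L, n) = n + 2*L (w(L, n) = (L + n) + L = n + 2*L)
N(U, m) = -10 + 10*m (N(U, m) = 5*(-2 + 2*m) = -10 + 10*m)
T(P) = (-10 + 10*P)*(-6 + P) (T(P) = (-10 + 10*P)*(P - 6) = (-10 + 10*P)*(-6 + P))
T(-108) - (-27*(-80) + j(5, 1)) = 10*(-1 - 108)*(-6 - 108) - (-27*(-80) + 5/1) = 10*(-109)*(-114) - (2160 + 5*1) = 124260 - (2160 + 5) = 124260 - 1*2165 = 124260 - 2165 = 122095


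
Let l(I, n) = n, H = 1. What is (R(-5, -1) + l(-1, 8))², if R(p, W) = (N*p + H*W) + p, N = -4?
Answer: 484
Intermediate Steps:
R(p, W) = W - 3*p (R(p, W) = (-4*p + 1*W) + p = (-4*p + W) + p = (W - 4*p) + p = W - 3*p)
(R(-5, -1) + l(-1, 8))² = ((-1 - 3*(-5)) + 8)² = ((-1 + 15) + 8)² = (14 + 8)² = 22² = 484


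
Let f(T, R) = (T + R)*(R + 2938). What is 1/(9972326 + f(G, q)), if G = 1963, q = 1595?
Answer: 1/26100740 ≈ 3.8313e-8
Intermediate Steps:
f(T, R) = (2938 + R)*(R + T) (f(T, R) = (R + T)*(2938 + R) = (2938 + R)*(R + T))
1/(9972326 + f(G, q)) = 1/(9972326 + (1595² + 2938*1595 + 2938*1963 + 1595*1963)) = 1/(9972326 + (2544025 + 4686110 + 5767294 + 3130985)) = 1/(9972326 + 16128414) = 1/26100740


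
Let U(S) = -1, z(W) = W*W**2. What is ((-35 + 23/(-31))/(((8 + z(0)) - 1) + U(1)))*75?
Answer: -13850/31 ≈ -446.77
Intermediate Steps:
z(W) = W**3
((-35 + 23/(-31))/(((8 + z(0)) - 1) + U(1)))*75 = ((-35 + 23/(-31))/(((8 + 0**3) - 1) - 1))*75 = ((-35 + 23*(-1/31))/(((8 + 0) - 1) - 1))*75 = ((-35 - 23/31)/((8 - 1) - 1))*75 = -1108/(31*(7 - 1))*75 = -1108/31/6*75 = -1108/31*1/6*75 = -554/93*75 = -13850/31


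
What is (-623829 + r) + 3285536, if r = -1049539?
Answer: 1612168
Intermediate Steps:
(-623829 + r) + 3285536 = (-623829 - 1049539) + 3285536 = -1673368 + 3285536 = 1612168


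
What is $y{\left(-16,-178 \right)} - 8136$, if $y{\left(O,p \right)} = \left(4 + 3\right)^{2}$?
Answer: $-8087$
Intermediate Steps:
$y{\left(O,p \right)} = 49$ ($y{\left(O,p \right)} = 7^{2} = 49$)
$y{\left(-16,-178 \right)} - 8136 = 49 - 8136 = -8087$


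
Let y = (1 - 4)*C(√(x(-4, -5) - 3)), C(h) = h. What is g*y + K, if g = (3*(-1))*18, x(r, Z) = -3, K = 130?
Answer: 130 + 162*I*√6 ≈ 130.0 + 396.82*I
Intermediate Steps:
g = -54 (g = -3*18 = -54)
y = -3*I*√6 (y = (1 - 4)*√(-3 - 3) = -3*I*√6 ≈ -7.3485*I)
g*y + K = -(-162)*I*√6 + 130 = 162*I*√6 + 130 = 130 + 162*I*√6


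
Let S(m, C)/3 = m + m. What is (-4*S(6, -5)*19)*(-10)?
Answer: 27360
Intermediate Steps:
S(m, C) = 6*m (S(m, C) = 3*(m + m) = 3*(2*m) = 6*m)
(-4*S(6, -5)*19)*(-10) = (-24*6*19)*(-10) = (-4*36*19)*(-10) = -144*19*(-10) = -2736*(-10) = 27360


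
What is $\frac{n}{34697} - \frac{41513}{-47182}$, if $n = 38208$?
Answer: $\frac{3243106417}{1637073854} \approx 1.981$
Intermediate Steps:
$\frac{n}{34697} - \frac{41513}{-47182} = \frac{38208}{34697} - \frac{41513}{-47182} = 38208 \cdot \frac{1}{34697} - - \frac{41513}{47182} = \frac{38208}{34697} + \frac{41513}{47182} = \frac{3243106417}{1637073854}$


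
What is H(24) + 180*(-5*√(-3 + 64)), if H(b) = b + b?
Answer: 48 - 900*√61 ≈ -6981.2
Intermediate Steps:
H(b) = 2*b
H(24) + 180*(-5*√(-3 + 64)) = 2*24 + 180*(-5*√(-3 + 64)) = 48 + 180*(-5*√61) = 48 - 900*√61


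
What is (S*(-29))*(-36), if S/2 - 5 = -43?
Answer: -79344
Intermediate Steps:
S = -76 (S = 10 + 2*(-43) = 10 - 86 = -76)
(S*(-29))*(-36) = -76*(-29)*(-36) = 2204*(-36) = -79344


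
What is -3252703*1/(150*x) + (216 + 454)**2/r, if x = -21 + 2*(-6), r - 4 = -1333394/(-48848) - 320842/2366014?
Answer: 67132147634701998641/4456802528872650 ≈ 15063.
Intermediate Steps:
r = 900364147247/28893762968 (r = 4 + (-1333394/(-48848) - 320842/2366014) = 4 + (-1333394*(-1/48848) - 320842*1/2366014) = 4 + (666697/24424 - 160421/1183007) = 4 + 784789095375/28893762968 = 900364147247/28893762968 ≈ 31.161)
x = -33 (x = -21 - 12 = -33)
-3252703*1/(150*x) + (216 + 454)**2/r = -3252703/(150*(-33)) + (216 + 454)**2/(900364147247/28893762968) = -3252703/(-4950) + 670**2*(28893762968/900364147247) = -3252703*(-1/4950) + 448900*(28893762968/900364147247) = 3252703/4950 + 12970410196335200/900364147247 = 67132147634701998641/4456802528872650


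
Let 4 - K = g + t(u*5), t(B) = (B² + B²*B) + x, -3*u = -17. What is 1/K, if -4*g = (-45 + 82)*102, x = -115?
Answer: -54/1214225 ≈ -4.4473e-5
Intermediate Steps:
u = 17/3 (u = -⅓*(-17) = 17/3 ≈ 5.6667)
t(B) = -115 + B² + B³ (t(B) = (B² + B²*B) - 115 = (B² + B³) - 115 = -115 + B² + B³)
g = -1887/2 (g = -(-45 + 82)*102/4 = -37*102/4 = -¼*3774 = -1887/2 ≈ -943.50)
K = -1214225/54 (K = 4 - (-1887/2 + (-115 + ((17/3)*5)² + ((17/3)*5)³)) = 4 - (-1887/2 + (-115 + (85/3)² + (85/3)³)) = 4 - (-1887/2 + (-115 + 7225/9 + 614125/27)) = 4 - (-1887/2 + 632695/27) = 4 - 1*1214441/54 = 4 - 1214441/54 = -1214225/54 ≈ -22486.)
1/K = 1/(-1214225/54) = -54/1214225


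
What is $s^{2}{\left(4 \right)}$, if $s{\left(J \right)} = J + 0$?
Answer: $16$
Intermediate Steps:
$s{\left(J \right)} = J$
$s^{2}{\left(4 \right)} = 4^{2} = 16$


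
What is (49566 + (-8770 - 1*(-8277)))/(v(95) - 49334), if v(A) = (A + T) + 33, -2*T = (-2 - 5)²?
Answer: -98146/98461 ≈ -0.99680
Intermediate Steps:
T = -49/2 (T = -(-2 - 5)²/2 = -½*(-7)² = -½*49 = -49/2 ≈ -24.500)
v(A) = 17/2 + A (v(A) = (A - 49/2) + 33 = (-49/2 + A) + 33 = 17/2 + A)
(49566 + (-8770 - 1*(-8277)))/(v(95) - 49334) = (49566 + (-8770 - 1*(-8277)))/((17/2 + 95) - 49334) = (49566 + (-8770 + 8277))/(207/2 - 49334) = (49566 - 493)/(-98461/2) = 49073*(-2/98461) = -98146/98461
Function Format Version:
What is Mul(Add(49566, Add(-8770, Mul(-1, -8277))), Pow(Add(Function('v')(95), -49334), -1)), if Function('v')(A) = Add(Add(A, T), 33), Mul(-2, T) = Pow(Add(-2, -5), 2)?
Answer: Rational(-98146, 98461) ≈ -0.99680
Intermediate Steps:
T = Rational(-49, 2) (T = Mul(Rational(-1, 2), Pow(Add(-2, -5), 2)) = Mul(Rational(-1, 2), Pow(-7, 2)) = Mul(Rational(-1, 2), 49) = Rational(-49, 2) ≈ -24.500)
Function('v')(A) = Add(Rational(17, 2), A) (Function('v')(A) = Add(Add(A, Rational(-49, 2)), 33) = Add(Add(Rational(-49, 2), A), 33) = Add(Rational(17, 2), A))
Mul(Add(49566, Add(-8770, Mul(-1, -8277))), Pow(Add(Function('v')(95), -49334), -1)) = Mul(Add(49566, Add(-8770, Mul(-1, -8277))), Pow(Add(Add(Rational(17, 2), 95), -49334), -1)) = Mul(Add(49566, Add(-8770, 8277)), Pow(Add(Rational(207, 2), -49334), -1)) = Mul(Add(49566, -493), Pow(Rational(-98461, 2), -1)) = Mul(49073, Rational(-2, 98461)) = Rational(-98146, 98461)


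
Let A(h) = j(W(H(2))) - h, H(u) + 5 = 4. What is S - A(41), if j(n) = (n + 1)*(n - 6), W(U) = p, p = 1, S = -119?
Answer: -68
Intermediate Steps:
H(u) = -1 (H(u) = -5 + 4 = -1)
W(U) = 1
j(n) = (1 + n)*(-6 + n)
A(h) = -10 - h (A(h) = (-6 + 1² - 5*1) - h = (-6 + 1 - 5) - h = -10 - h)
S - A(41) = -119 - (-10 - 1*41) = -119 - (-10 - 41) = -119 - 1*(-51) = -119 + 51 = -68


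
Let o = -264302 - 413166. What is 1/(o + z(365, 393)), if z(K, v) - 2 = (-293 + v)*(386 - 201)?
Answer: -1/658966 ≈ -1.5175e-6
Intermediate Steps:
o = -677468
z(K, v) = -54203 + 185*v (z(K, v) = 2 + (-293 + v)*(386 - 201) = 2 + (-293 + v)*185 = 2 + (-54205 + 185*v) = -54203 + 185*v)
1/(o + z(365, 393)) = 1/(-677468 + (-54203 + 185*393)) = 1/(-677468 + (-54203 + 72705)) = 1/(-677468 + 18502) = 1/(-658966) = -1/658966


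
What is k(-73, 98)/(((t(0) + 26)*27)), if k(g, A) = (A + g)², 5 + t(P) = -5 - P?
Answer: 625/432 ≈ 1.4468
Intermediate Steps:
t(P) = -10 - P (t(P) = -5 + (-5 - P) = -10 - P)
k(-73, 98)/(((t(0) + 26)*27)) = (98 - 73)²/((((-10 - 1*0) + 26)*27)) = 25²/((((-10 + 0) + 26)*27)) = 625/(((-10 + 26)*27)) = 625/((16*27)) = 625/432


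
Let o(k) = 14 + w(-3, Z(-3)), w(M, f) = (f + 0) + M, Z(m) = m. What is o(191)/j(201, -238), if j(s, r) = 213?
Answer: 8/213 ≈ 0.037559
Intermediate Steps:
w(M, f) = M + f (w(M, f) = f + M = M + f)
o(k) = 8 (o(k) = 14 + (-3 - 3) = 14 - 6 = 8)
o(191)/j(201, -238) = 8/213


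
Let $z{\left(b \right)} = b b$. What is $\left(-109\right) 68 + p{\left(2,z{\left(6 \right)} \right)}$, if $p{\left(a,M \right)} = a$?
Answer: $-7410$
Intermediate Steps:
$z{\left(b \right)} = b^{2}$
$\left(-109\right) 68 + p{\left(2,z{\left(6 \right)} \right)} = \left(-109\right) 68 + 2 = -7412 + 2 = -7410$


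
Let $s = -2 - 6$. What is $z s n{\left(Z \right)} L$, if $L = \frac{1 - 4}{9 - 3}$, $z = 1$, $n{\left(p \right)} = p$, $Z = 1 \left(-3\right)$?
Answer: $-12$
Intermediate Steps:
$Z = -3$
$L = - \frac{1}{2}$ ($L = - \frac{3}{6} = \left(-3\right) \frac{1}{6} = - \frac{1}{2} \approx -0.5$)
$s = -8$ ($s = -2 - 6 = -8$)
$z s n{\left(Z \right)} L = 1 \left(-8\right) \left(\left(-3\right) \left(- \frac{1}{2}\right)\right) = \left(-8\right) \frac{3}{2} = -12$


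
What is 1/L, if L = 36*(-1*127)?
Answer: -1/4572 ≈ -0.00021872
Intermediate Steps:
L = -4572 (L = 36*(-127) = -4572)
1/L = 1/(-4572) = -1/4572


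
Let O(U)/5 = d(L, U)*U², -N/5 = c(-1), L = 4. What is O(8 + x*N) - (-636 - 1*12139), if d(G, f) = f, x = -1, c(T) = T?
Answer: 12910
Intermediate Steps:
N = 5 (N = -5*(-1) = 5)
O(U) = 5*U³ (O(U) = 5*(U*U²) = 5*U³)
O(8 + x*N) - (-636 - 1*12139) = 5*(8 - 1*5)³ - (-636 - 1*12139) = 5*(8 - 5)³ - (-636 - 12139) = 5*3³ - 1*(-12775) = 5*27 + 12775 = 135 + 12775 = 12910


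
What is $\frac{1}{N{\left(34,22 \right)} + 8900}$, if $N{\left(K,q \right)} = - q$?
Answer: $\frac{1}{8878} \approx 0.00011264$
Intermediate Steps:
$\frac{1}{N{\left(34,22 \right)} + 8900} = \frac{1}{\left(-1\right) 22 + 8900} = \frac{1}{-22 + 8900} = \frac{1}{8878}$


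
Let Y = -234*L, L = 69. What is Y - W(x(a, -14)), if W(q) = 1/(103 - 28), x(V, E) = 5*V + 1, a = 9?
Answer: -1210951/75 ≈ -16146.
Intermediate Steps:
x(V, E) = 1 + 5*V
W(q) = 1/75
Y = -16146 (Y = -234*69 = -16146)
Y - W(x(a, -14)) = -16146 - 1*1/75 = -16146 - 1/75 = -1210951/75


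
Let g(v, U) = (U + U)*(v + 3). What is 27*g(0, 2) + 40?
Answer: 364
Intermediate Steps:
g(v, U) = 2*U*(3 + v) (g(v, U) = (2*U)*(3 + v) = 2*U*(3 + v))
27*g(0, 2) + 40 = 27*(2*2*(3 + 0)) + 40 = 27*(2*2*3) + 40 = 27*12 + 40 = 324 + 40 = 364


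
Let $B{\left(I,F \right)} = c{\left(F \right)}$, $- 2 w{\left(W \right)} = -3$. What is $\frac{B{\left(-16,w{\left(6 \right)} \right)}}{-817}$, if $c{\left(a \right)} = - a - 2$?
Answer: $\frac{7}{1634} \approx 0.004284$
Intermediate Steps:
$c{\left(a \right)} = -2 - a$
$w{\left(W \right)} = \frac{3}{2}$ ($w{\left(W \right)} = \left(- \frac{1}{2}\right) \left(-3\right) = \frac{3}{2}$)
$B{\left(I,F \right)} = -2 - F$
$\frac{B{\left(-16,w{\left(6 \right)} \right)}}{-817} = \frac{-2 - \frac{3}{2}}{-817} = \left(-2 - \frac{3}{2}\right) \left(- \frac{1}{817}\right) = \left(- \frac{7}{2}\right) \left(- \frac{1}{817}\right) = \frac{7}{1634}$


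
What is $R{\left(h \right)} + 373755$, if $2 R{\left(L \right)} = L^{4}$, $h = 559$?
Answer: $\frac{97645122871}{2} \approx 4.8823 \cdot 10^{10}$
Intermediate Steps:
$R{\left(L \right)} = \frac{L^{4}}{2}$
$R{\left(h \right)} + 373755 = \frac{559^{4}}{2} + 373755 = \frac{1}{2} \cdot 97644375361 + 373755 = \frac{97644375361}{2} + 373755 = \frac{97645122871}{2}$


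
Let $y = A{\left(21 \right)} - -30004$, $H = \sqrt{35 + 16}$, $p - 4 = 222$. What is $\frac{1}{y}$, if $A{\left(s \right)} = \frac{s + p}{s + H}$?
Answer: $\frac{900519}{27031148365} + \frac{19 \sqrt{51}}{27031148365} \approx 3.3319 \cdot 10^{-5}$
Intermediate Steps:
$p = 226$ ($p = 4 + 222 = 226$)
$H = \sqrt{51} \approx 7.1414$
$A{\left(s \right)} = \frac{226 + s}{s + \sqrt{51}}$ ($A{\left(s \right)} = \frac{s + 226}{s + \sqrt{51}} = \frac{226 + s}{s + \sqrt{51}}$)
$y = 30004 + \frac{247}{21 + \sqrt{51}}$ ($y = \frac{226 + 21}{21 + \sqrt{51}} - -30004 = \frac{1}{21 + \sqrt{51}} \cdot 247 + 30004 = \frac{247}{21 + \sqrt{51}} + 30004 = 30004 + \frac{247}{21 + \sqrt{51}} \approx 30013.0$)
$\frac{1}{y} = \frac{1}{\frac{300173}{10} - \frac{19 \sqrt{51}}{30}}$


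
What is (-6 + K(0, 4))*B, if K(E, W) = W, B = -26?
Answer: 52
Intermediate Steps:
(-6 + K(0, 4))*B = (-6 + 4)*(-26) = -2*(-26) = 52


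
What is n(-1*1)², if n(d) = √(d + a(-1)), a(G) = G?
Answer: -2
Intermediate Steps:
n(d) = √(-1 + d) (n(d) = √(d - 1) = √(-1 + d))
n(-1*1)² = (√(-1 - 1*1))² = (√(-1 - 1))² = (√(-2))² = (I*√2)² = -2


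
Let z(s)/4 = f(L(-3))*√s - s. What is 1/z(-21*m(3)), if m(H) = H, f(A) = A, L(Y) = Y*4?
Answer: 1/828 + I*√7/1449 ≈ 0.0012077 + 0.0018259*I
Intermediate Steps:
L(Y) = 4*Y
z(s) = -48*√s - 4*s (z(s) = 4*((4*(-3))*√s - s) = 4*(-12*√s - s) = 4*(-s - 12*√s) = -48*√s - 4*s)
1/z(-21*m(3)) = 1/(-48*3*I*√7 - (-84)*3) = 1/(-144*I*√7 - 4*(-63)) = 1/(-144*I*√7 + 252) = 1/(252 - 144*I*√7)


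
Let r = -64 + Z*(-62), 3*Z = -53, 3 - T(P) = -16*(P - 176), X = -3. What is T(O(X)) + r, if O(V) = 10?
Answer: -4865/3 ≈ -1621.7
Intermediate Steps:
T(P) = -2813 + 16*P (T(P) = 3 - (-16)*(P - 176) = 3 - (-16)*(-176 + P) = 3 - (2816 - 16*P) = 3 + (-2816 + 16*P) = -2813 + 16*P)
Z = -53/3 (Z = (1/3)*(-53) = -53/3 ≈ -17.667)
r = 3094/3 (r = -64 - 53/3*(-62) = -64 + 3286/3 = 3094/3 ≈ 1031.3)
T(O(X)) + r = (-2813 + 16*10) + 3094/3 = (-2813 + 160) + 3094/3 = -2653 + 3094/3 = -4865/3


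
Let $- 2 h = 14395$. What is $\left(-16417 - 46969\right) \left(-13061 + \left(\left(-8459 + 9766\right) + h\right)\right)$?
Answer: $1201259779$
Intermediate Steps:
$h = - \frac{14395}{2}$ ($h = \left(- \frac{1}{2}\right) 14395 = - \frac{14395}{2} \approx -7197.5$)
$\left(-16417 - 46969\right) \left(-13061 + \left(\left(-8459 + 9766\right) + h\right)\right) = \left(-16417 - 46969\right) \left(-13061 + \left(\left(-8459 + 9766\right) - \frac{14395}{2}\right)\right) = - 63386 \left(-13061 + \left(1307 - \frac{14395}{2}\right)\right) = - 63386 \left(-13061 - \frac{11781}{2}\right) = \left(-63386\right) \left(- \frac{37903}{2}\right) = 1201259779$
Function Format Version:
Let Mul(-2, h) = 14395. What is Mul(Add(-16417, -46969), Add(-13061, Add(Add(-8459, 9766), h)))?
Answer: 1201259779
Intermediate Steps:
h = Rational(-14395, 2) (h = Mul(Rational(-1, 2), 14395) = Rational(-14395, 2) ≈ -7197.5)
Mul(Add(-16417, -46969), Add(-13061, Add(Add(-8459, 9766), h))) = Mul(Add(-16417, -46969), Add(-13061, Add(Add(-8459, 9766), Rational(-14395, 2)))) = Mul(-63386, Add(-13061, Add(1307, Rational(-14395, 2)))) = Mul(-63386, Add(-13061, Rational(-11781, 2))) = Mul(-63386, Rational(-37903, 2)) = 1201259779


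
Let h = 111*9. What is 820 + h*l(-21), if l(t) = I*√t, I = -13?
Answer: 820 - 12987*I*√21 ≈ 820.0 - 59514.0*I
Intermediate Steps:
h = 999
l(t) = -13*√t
820 + h*l(-21) = 820 + 999*(-13*I*√21) = 820 - 12987*I*√21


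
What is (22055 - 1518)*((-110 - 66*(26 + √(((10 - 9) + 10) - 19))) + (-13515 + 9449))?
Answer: -121004004 - 2710884*I*√2 ≈ -1.21e+8 - 3.8338e+6*I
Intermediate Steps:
(22055 - 1518)*((-110 - 66*(26 + √(((10 - 9) + 10) - 19))) + (-13515 + 9449)) = 20537*((-110 - 66*(26 + √((1 + 10) - 19))) - 4066) = 20537*((-110 - 66*(26 + √(11 - 19))) - 4066) = 20537*((-110 - 66*(26 + √(-8))) - 4066) = 20537*((-110 - 66*(26 + 2*I*√2)) - 4066) = 20537*((-110 + (-1716 - 132*I*√2)) - 4066) = 20537*((-1826 - 132*I*√2) - 4066) = 20537*(-5892 - 132*I*√2) = -121004004 - 2710884*I*√2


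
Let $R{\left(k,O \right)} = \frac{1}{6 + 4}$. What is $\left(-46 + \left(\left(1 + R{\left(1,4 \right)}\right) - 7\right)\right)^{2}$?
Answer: $\frac{269361}{100} \approx 2693.6$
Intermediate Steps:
$R{\left(k,O \right)} = \frac{1}{10}$
$\left(-46 + \left(\left(1 + R{\left(1,4 \right)}\right) - 7\right)\right)^{2} = \left(-46 + \left(\left(1 + \frac{1}{10}\right) - 7\right)\right)^{2} = \left(-46 + \left(\frac{11}{10} - 7\right)\right)^{2} = \left(-46 - \frac{59}{10}\right)^{2} = \left(- \frac{519}{10}\right)^{2} = \frac{269361}{100}$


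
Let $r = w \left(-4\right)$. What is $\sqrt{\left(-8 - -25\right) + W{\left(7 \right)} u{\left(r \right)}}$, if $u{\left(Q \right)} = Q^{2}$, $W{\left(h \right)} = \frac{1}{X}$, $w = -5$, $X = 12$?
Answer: $\frac{\sqrt{453}}{3} \approx 7.0946$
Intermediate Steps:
$W{\left(h \right)} = \frac{1}{12}$
$r = 20$ ($r = \left(-5\right) \left(-4\right) = 20$)
$\sqrt{\left(-8 - -25\right) + W{\left(7 \right)} u{\left(r \right)}} = \sqrt{\left(-8 - -25\right) + \frac{20^{2}}{12}} = \sqrt{\left(-8 + 25\right) + \frac{1}{12} \cdot 400} = \sqrt{17 + \frac{100}{3}} = \sqrt{\frac{151}{3}} = \frac{\sqrt{453}}{3}$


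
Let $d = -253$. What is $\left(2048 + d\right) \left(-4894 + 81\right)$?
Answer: $-8639335$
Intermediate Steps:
$\left(2048 + d\right) \left(-4894 + 81\right) = \left(2048 - 253\right) \left(-4894 + 81\right) = 1795 \left(-4813\right) = -8639335$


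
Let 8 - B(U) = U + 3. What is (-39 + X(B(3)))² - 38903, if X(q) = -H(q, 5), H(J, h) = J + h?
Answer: -36787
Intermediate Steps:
B(U) = 5 - U (B(U) = 8 - (U + 3) = 8 - (3 + U) = 8 + (-3 - U) = 5 - U)
X(q) = -5 - q (X(q) = -(q + 5) = -(5 + q) = -5 - q)
(-39 + X(B(3)))² - 38903 = (-39 + (-5 - (5 - 1*3)))² - 38903 = (-39 + (-5 - (5 - 3)))² - 38903 = (-39 + (-5 - 1*2))² - 38903 = (-39 + (-5 - 2))² - 38903 = (-39 - 7)² - 38903 = (-46)² - 38903 = 2116 - 38903 = -36787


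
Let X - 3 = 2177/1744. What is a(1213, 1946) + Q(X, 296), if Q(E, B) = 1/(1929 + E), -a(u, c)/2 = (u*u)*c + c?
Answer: -19307624391481656/3371585 ≈ -5.7266e+9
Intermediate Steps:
a(u, c) = -2*c - 2*c*u² (a(u, c) = -2*((u*u)*c + c) = -2*(u²*c + c) = -2*(c*u² + c) = -2*(c + c*u²) = -2*c - 2*c*u²)
X = 7409/1744 (X = 3 + 2177/1744 = 7409/1744 ≈ 4.2483)
a(1213, 1946) + Q(X, 296) = -2*1946*(1 + 1213²) + 1/(1929 + 7409/1744) = -2*1946*(1 + 1471369) + 1/(3371585/1744) = -2*1946*1471370 + 1744/3371585 = -5726572040 + 1744/3371585 = -19307624391481656/3371585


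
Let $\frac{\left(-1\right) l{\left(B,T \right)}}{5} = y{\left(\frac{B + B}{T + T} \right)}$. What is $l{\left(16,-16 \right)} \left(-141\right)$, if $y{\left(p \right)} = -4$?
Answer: $-2820$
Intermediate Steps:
$l{\left(B,T \right)} = 20$ ($l{\left(B,T \right)} = \left(-5\right) \left(-4\right) = 20$)
$l{\left(16,-16 \right)} \left(-141\right) = 20 \left(-141\right) = -2820$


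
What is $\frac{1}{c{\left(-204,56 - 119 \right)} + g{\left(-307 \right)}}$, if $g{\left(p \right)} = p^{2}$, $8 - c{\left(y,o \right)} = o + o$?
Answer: $\frac{1}{94383} \approx 1.0595 \cdot 10^{-5}$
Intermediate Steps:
$c{\left(y,o \right)} = 8 - 2 o$ ($c{\left(y,o \right)} = 8 - \left(o + o\right) = 8 - 2 o$)
$\frac{1}{c{\left(-204,56 - 119 \right)} + g{\left(-307 \right)}} = \frac{1}{\left(8 - 2 \left(56 - 119\right)\right) + \left(-307\right)^{2}} = \frac{1}{\left(8 - 2 \left(56 - 119\right)\right) + 94249} = \frac{1}{\left(8 - -126\right) + 94249} = \frac{1}{\left(8 + 126\right) + 94249} = \frac{1}{134 + 94249} = \frac{1}{94383}$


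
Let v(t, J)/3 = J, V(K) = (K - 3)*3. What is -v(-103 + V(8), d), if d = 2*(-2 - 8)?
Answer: 60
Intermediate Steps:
V(K) = -9 + 3*K (V(K) = (-3 + K)*3 = -9 + 3*K)
d = -20 (d = 2*(-10) = -20)
v(t, J) = 3*J
-v(-103 + V(8), d) = -3*(-20) = -1*(-60) = 60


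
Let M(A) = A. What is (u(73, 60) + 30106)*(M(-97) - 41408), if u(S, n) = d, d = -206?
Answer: -1240999500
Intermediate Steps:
u(S, n) = -206
(u(73, 60) + 30106)*(M(-97) - 41408) = (-206 + 30106)*(-97 - 41408) = 29900*(-41505) = -1240999500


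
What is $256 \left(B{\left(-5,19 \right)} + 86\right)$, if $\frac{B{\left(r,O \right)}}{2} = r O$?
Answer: $-26624$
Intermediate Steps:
$B{\left(r,O \right)} = 2 O r$ ($B{\left(r,O \right)} = 2 r O = 2 O r$)
$256 \left(B{\left(-5,19 \right)} + 86\right) = 256 \left(2 \cdot 19 \left(-5\right) + 86\right) = 256 \left(-190 + 86\right) = 256 \left(-104\right) = -26624$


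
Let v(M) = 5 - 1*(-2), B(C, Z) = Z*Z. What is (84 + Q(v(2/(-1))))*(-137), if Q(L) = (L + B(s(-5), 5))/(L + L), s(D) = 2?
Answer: -82748/7 ≈ -11821.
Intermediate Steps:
B(C, Z) = Z²
v(M) = 7 (v(M) = 5 + 2 = 7)
Q(L) = (25 + L)/(2*L) (Q(L) = (L + 5²)/(L + L) = (L + 25)/((2*L)) = (25 + L)*(1/(2*L)) = (25 + L)/(2*L))
(84 + Q(v(2/(-1))))*(-137) = (84 + (½)*(25 + 7)/7)*(-137) = (84 + (½)*(⅐)*32)*(-137) = (84 + 16/7)*(-137) = (604/7)*(-137) = -82748/7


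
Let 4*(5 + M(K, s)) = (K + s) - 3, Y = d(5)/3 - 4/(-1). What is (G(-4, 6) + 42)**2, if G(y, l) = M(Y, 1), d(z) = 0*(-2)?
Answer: 5625/4 ≈ 1406.3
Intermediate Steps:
d(z) = 0
Y = 4 (Y = 0/3 - 4/(-1) = 0*(1/3) - 4*(-1) = 0 + 4 = 4)
M(K, s) = -23/4 + K/4 + s/4 (M(K, s) = -5 + ((K + s) - 3)/4 = -5 + (-3 + K + s)/4 = -5 + (-3/4 + K/4 + s/4) = -23/4 + K/4 + s/4)
G(y, l) = -9/2 (G(y, l) = -23/4 + (1/4)*4 + (1/4)*1 = -23/4 + 1 + 1/4 = -9/2)
(G(-4, 6) + 42)**2 = (-9/2 + 42)**2 = (75/2)**2 = 5625/4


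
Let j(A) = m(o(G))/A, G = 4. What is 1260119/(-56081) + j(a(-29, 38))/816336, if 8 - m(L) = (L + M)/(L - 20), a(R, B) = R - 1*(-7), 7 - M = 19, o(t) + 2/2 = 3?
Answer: -203678743546259/9064625964768 ≈ -22.470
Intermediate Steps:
o(t) = 2 (o(t) = -1 + 3 = 2)
M = -12 (M = 7 - 1*19 = 7 - 19 = -12)
a(R, B) = 7 + R (a(R, B) = R + 7 = 7 + R)
m(L) = 8 - (-12 + L)/(-20 + L) (m(L) = 8 - (L - 12)/(L - 20) = 8 - (-12 + L)/(-20 + L))
j(A) = 67/(9*A) (j(A) = ((-148 + 7*2)/(-20 + 2))/A = ((-148 + 14)/(-18))/A = (-1/18*(-134))/A = 67/(9*A))
1260119/(-56081) + j(a(-29, 38))/816336 = 1260119/(-56081) + (67/(9*(7 - 29)))/816336 = 1260119*(-1/56081) + ((67/9)/(-22))*(1/816336) = -1260119/56081 + ((67/9)*(-1/22))*(1/816336) = -1260119/56081 - 67/198*1/816336 = -1260119/56081 - 67/161634528 = -203678743546259/9064625964768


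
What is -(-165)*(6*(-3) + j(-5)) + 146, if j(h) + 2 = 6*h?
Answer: -8104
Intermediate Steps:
j(h) = -2 + 6*h
-(-165)*(6*(-3) + j(-5)) + 146 = -(-165)*(6*(-3) + (-2 + 6*(-5))) + 146 = -(-165)*(-18 + (-2 - 30)) + 146 = -(-165)*(-18 - 32) + 146 = -(-165)*(-50) + 146 = -33*250 + 146 = -8250 + 146 = -8104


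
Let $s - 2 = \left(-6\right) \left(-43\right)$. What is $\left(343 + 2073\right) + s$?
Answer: $2676$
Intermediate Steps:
$s = 260$ ($s = 2 - -258 = 2 + 258 = 260$)
$\left(343 + 2073\right) + s = \left(343 + 2073\right) + 260 = 2416 + 260 = 2676$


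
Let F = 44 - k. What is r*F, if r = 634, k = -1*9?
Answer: 33602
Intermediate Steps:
k = -9
F = 53 (F = 44 - 1*(-9) = 44 + 9 = 53)
r*F = 634*53 = 33602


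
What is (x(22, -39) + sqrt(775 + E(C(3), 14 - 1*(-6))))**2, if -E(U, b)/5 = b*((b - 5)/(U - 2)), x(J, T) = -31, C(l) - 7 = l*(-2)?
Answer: 3236 - 310*sqrt(91) ≈ 278.79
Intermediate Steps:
C(l) = 7 - 2*l (C(l) = 7 + l*(-2) = 7 - 2*l)
E(U, b) = -5*b*(-5 + b)/(-2 + U) (E(U, b) = -5*b*(b - 5)/(U - 2) = -5*b*(-5 + b)/(-2 + U))
(x(22, -39) + sqrt(775 + E(C(3), 14 - 1*(-6))))**2 = (-31 + sqrt(775 + 5*(14 - 1*(-6))*(5 - (14 - 1*(-6)))/(-2 + (7 - 2*3))))**2 = (-31 + sqrt(775 + 5*(14 + 6)*(5 - (14 + 6))/(-2 + (7 - 6))))**2 = (-31 + sqrt(775 + 5*20*(5 - 1*20)/(-2 + 1)))**2 = (-31 + sqrt(775 + 5*20*(5 - 20)/(-1)))**2 = (-31 + sqrt(775 + 5*20*(-1)*(-15)))**2 = (-31 + sqrt(775 + 1500))**2 = (-31 + sqrt(2275))**2 = (-31 + 5*sqrt(91))**2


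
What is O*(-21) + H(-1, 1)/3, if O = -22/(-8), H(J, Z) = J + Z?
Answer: -231/4 ≈ -57.750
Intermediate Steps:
O = 11/4 (O = -22*(-1/8) = 11/4 ≈ 2.7500)
O*(-21) + H(-1, 1)/3 = (11/4)*(-21) + (-1 + 1)/3 = -231/4 + 0*(1/3) = -231/4 + 0 = -231/4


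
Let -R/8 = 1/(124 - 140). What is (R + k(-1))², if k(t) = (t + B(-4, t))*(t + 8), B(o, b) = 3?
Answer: 841/4 ≈ 210.25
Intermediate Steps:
k(t) = (3 + t)*(8 + t) (k(t) = (t + 3)*(t + 8) = (3 + t)*(8 + t))
R = ½ (R = -8/(124 - 140) = -8/(-16) = -8*(-1/16) = ½ ≈ 0.50000)
(R + k(-1))² = (½ + (24 + (-1)² + 11*(-1)))² = (½ + (24 + 1 - 11))² = (½ + 14)² = (29/2)² = 841/4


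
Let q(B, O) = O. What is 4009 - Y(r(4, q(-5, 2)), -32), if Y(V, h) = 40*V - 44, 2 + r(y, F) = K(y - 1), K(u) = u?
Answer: 4013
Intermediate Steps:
r(y, F) = -3 + y (r(y, F) = -2 + (y - 1) = -2 + (-1 + y) = -3 + y)
Y(V, h) = -44 + 40*V
4009 - Y(r(4, q(-5, 2)), -32) = 4009 - (-44 + 40*(-3 + 4)) = 4009 - (-44 + 40*1) = 4009 - (-44 + 40) = 4009 - 1*(-4) = 4009 + 4 = 4013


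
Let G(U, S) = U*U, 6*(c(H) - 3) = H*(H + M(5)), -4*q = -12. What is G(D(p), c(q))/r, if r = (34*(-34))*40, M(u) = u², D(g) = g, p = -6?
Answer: -9/11560 ≈ -0.00077855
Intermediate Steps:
q = 3 (q = -¼*(-12) = 3)
c(H) = 3 + H*(25 + H)/6 (c(H) = 3 + (H*(H + 5²))/6 = 3 + (H*(H + 25))/6 = 3 + (H*(25 + H))/6 = 3 + H*(25 + H)/6)
G(U, S) = U²
r = -46240 (r = -1156*40 = -46240)
G(D(p), c(q))/r = (-6)²/(-46240) = 36*(-1/46240) = -9/11560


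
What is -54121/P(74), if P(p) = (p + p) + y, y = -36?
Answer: -54121/112 ≈ -483.22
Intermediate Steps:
P(p) = -36 + 2*p (P(p) = (p + p) - 36 = 2*p - 36 = -36 + 2*p)
-54121/P(74) = -54121/(-36 + 2*74) = -54121/(-36 + 148) = -54121/112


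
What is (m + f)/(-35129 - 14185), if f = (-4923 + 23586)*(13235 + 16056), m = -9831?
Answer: -91108017/8219 ≈ -11085.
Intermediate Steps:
f = 546657933 (f = 18663*29291 = 546657933)
(m + f)/(-35129 - 14185) = (-9831 + 546657933)/(-35129 - 14185) = 546648102/(-49314) = 546648102*(-1/49314) = -91108017/8219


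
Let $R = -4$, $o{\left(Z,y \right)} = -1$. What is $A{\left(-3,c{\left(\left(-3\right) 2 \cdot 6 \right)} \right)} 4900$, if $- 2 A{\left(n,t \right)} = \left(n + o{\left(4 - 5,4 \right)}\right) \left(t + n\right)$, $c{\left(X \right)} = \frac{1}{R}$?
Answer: $-31850$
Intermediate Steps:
$c{\left(X \right)} = - \frac{1}{4}$ ($c{\left(X \right)} = \frac{1}{-4} = - \frac{1}{4}$)
$A{\left(n,t \right)} = - \frac{\left(-1 + n\right) \left(n + t\right)}{2}$ ($A{\left(n,t \right)} = - \frac{\left(n - 1\right) \left(t + n\right)}{2} = - \frac{\left(-1 + n\right) \left(n + t\right)}{2}$)
$A{\left(-3,c{\left(\left(-3\right) 2 \cdot 6 \right)} \right)} 4900 = \left(\frac{1}{2} \left(-3\right) + \frac{1}{2} \left(- \frac{1}{4}\right) - \frac{\left(-3\right)^{2}}{2} - \left(- \frac{3}{2}\right) \left(- \frac{1}{4}\right)\right) 4900 = \left(- \frac{3}{2} - \frac{1}{8} - \frac{9}{2} - \frac{3}{8}\right) 4900 = \left(- \frac{13}{2}\right) 4900 = -31850$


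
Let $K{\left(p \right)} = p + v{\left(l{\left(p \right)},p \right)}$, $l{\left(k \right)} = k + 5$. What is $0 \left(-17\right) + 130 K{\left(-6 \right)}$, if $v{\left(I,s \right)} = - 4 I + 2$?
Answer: $0$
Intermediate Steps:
$l{\left(k \right)} = 5 + k$
$v{\left(I,s \right)} = 2 - 4 I$
$K{\left(p \right)} = -18 - 3 p$ ($K{\left(p \right)} = p - \left(-2 + 4 \left(5 + p\right)\right) = p + \left(2 - \left(20 + 4 p\right)\right) = p - \left(18 + 4 p\right) = -18 - 3 p$)
$0 \left(-17\right) + 130 K{\left(-6 \right)} = 0 \left(-17\right) + 130 \left(-18 - -18\right) = 0 + 130 \left(-18 + 18\right) = 0 + 130 \cdot 0 = 0 + 0 = 0$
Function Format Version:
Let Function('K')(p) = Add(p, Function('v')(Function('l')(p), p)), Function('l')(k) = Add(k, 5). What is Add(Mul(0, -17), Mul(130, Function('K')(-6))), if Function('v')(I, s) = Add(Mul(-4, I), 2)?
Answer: 0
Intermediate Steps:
Function('l')(k) = Add(5, k)
Function('v')(I, s) = Add(2, Mul(-4, I))
Function('K')(p) = Add(-18, Mul(-3, p)) (Function('K')(p) = Add(p, Add(2, Mul(-4, Add(5, p)))) = Add(p, Add(2, Add(-20, Mul(-4, p)))) = Add(p, Add(-18, Mul(-4, p))) = Add(-18, Mul(-3, p)))
Add(Mul(0, -17), Mul(130, Function('K')(-6))) = Add(Mul(0, -17), Mul(130, Add(-18, Mul(-3, -6)))) = Add(0, Mul(130, Add(-18, 18))) = Add(0, Mul(130, 0)) = Add(0, 0) = 0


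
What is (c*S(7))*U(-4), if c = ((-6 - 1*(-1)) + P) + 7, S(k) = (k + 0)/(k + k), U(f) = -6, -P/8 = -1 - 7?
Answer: -198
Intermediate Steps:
P = 64 (P = -8*(-1 - 7) = -8*(-8) = 64)
S(k) = ½ (S(k) = k/((2*k)) = k*(1/(2*k)) = ½)
c = 66 (c = ((-6 - 1*(-1)) + 64) + 7 = ((-6 + 1) + 64) + 7 = (-5 + 64) + 7 = 59 + 7 = 66)
(c*S(7))*U(-4) = (66*(½))*(-6) = 33*(-6) = -198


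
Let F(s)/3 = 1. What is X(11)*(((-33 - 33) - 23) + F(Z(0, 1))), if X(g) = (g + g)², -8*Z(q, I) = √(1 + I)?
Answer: -41624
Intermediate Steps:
Z(q, I) = -√(1 + I)/8
F(s) = 3 (F(s) = 3*1 = 3)
X(g) = 4*g² (X(g) = (2*g)² = 4*g²)
X(11)*(((-33 - 33) - 23) + F(Z(0, 1))) = (4*11²)*(((-33 - 33) - 23) + 3) = (4*121)*((-66 - 23) + 3) = 484*(-89 + 3) = 484*(-86) = -41624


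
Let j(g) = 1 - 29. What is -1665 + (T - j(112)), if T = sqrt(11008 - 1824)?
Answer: -1637 + 4*sqrt(574) ≈ -1541.2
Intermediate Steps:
j(g) = -28
T = 4*sqrt(574) (T = sqrt(9184) = 4*sqrt(574) ≈ 95.833)
-1665 + (T - j(112)) = -1665 + (4*sqrt(574) - 1*(-28)) = -1665 + (4*sqrt(574) + 28) = -1665 + (28 + 4*sqrt(574)) = -1637 + 4*sqrt(574)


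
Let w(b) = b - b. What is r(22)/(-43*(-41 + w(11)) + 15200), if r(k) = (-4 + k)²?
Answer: 324/16963 ≈ 0.019100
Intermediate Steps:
w(b) = 0
r(22)/(-43*(-41 + w(11)) + 15200) = (-4 + 22)²/(-43*(-41 + 0) + 15200) = 18²/(-43*(-41) + 15200) = 324/(1763 + 15200) = 324/16963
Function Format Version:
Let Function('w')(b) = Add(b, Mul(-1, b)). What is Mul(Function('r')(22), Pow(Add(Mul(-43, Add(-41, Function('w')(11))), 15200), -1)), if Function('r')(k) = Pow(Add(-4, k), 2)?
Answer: Rational(324, 16963) ≈ 0.019100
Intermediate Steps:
Function('w')(b) = 0
Mul(Function('r')(22), Pow(Add(Mul(-43, Add(-41, Function('w')(11))), 15200), -1)) = Mul(Pow(Add(-4, 22), 2), Pow(Add(Mul(-43, Add(-41, 0)), 15200), -1)) = Mul(Pow(18, 2), Pow(Add(Mul(-43, -41), 15200), -1)) = Mul(324, Pow(Add(1763, 15200), -1)) = Mul(324, Pow(16963, -1)) = Mul(324, Rational(1, 16963)) = Rational(324, 16963)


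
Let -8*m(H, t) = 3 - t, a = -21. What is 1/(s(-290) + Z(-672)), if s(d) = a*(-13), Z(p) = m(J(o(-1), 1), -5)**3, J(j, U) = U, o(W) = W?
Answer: 1/272 ≈ 0.0036765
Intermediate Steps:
m(H, t) = -3/8 + t/8 (m(H, t) = -(3 - t)/8 = -3/8 + t/8)
Z(p) = -1 (Z(p) = (-3/8 + (1/8)*(-5))**3 = (-3/8 - 5/8)**3 = (-1)**3 = -1)
s(d) = 273 (s(d) = -21*(-13) = 273)
1/(s(-290) + Z(-672)) = 1/(273 - 1) = 1/272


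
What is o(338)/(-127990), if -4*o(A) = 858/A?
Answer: 33/6655480 ≈ 4.9583e-6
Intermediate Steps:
o(A) = -429/(2*A)
o(338)/(-127990) = -429/2/338/(-127990) = -429/2*1/338*(-1/127990) = -33/52*(-1/127990) = 33/6655480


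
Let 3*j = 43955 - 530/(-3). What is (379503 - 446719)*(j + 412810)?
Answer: -258625994960/9 ≈ -2.8736e+10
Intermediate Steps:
j = 132395/9 (j = (43955 - 530/(-3))/3 = (43955 - ⅓*(-530))/3 = (43955 + 530/3)/3 = (⅓)*(132395/3) = 132395/9 ≈ 14711.)
(379503 - 446719)*(j + 412810) = (379503 - 446719)*(132395/9 + 412810) = -67216*3847685/9 = -258625994960/9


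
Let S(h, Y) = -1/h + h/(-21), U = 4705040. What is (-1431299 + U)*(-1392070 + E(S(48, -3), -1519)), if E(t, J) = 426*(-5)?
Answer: -4564249702200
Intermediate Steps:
S(h, Y) = -1/h - h/21 (S(h, Y) = -1/h + h*(-1/21) = -1/h - h/21)
E(t, J) = -2130
(-1431299 + U)*(-1392070 + E(S(48, -3), -1519)) = (-1431299 + 4705040)*(-1392070 - 2130) = 3273741*(-1394200) = -4564249702200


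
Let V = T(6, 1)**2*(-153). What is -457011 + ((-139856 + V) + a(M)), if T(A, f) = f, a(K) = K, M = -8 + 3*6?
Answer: -597010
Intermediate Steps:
M = 10 (M = -8 + 18 = 10)
V = -153 (V = 1**2*(-153) = 1*(-153) = -153)
-457011 + ((-139856 + V) + a(M)) = -457011 + ((-139856 - 153) + 10) = -457011 + (-140009 + 10) = -457011 - 139999 = -597010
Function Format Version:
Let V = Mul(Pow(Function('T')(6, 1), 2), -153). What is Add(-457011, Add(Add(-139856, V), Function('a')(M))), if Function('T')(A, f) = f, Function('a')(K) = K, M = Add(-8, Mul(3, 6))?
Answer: -597010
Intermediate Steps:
M = 10 (M = Add(-8, 18) = 10)
V = -153 (V = Mul(Pow(1, 2), -153) = Mul(1, -153) = -153)
Add(-457011, Add(Add(-139856, V), Function('a')(M))) = Add(-457011, Add(Add(-139856, -153), 10)) = Add(-457011, Add(-140009, 10)) = Add(-457011, -139999) = -597010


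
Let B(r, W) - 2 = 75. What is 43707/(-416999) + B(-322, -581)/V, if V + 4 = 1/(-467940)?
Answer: -15106858486647/780522465239 ≈ -19.355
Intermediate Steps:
V = -1871761/467940 (V = -4 + 1/(-467940) = -4 - 1/467940 = -1871761/467940 ≈ -4.0000)
B(r, W) = 77 (B(r, W) = 2 + 75 = 77)
43707/(-416999) + B(-322, -581)/V = 43707/(-416999) + 77/(-1871761/467940) = 43707*(-1/416999) + 77*(-467940/1871761) = -43707/416999 - 36031380/1871761 = -15106858486647/780522465239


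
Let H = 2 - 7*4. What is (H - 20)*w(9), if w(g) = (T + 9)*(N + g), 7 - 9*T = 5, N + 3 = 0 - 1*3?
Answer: -3818/3 ≈ -1272.7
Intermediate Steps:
N = -6 (N = -3 + (0 - 1*3) = -3 + (0 - 3) = -3 - 3 = -6)
T = 2/9 (T = 7/9 - ⅑*5 = 7/9 - 5/9 = 2/9 ≈ 0.22222)
H = -26 (H = 2 - 28 = -26)
w(g) = -166/3 + 83*g/9 (w(g) = (2/9 + 9)*(-6 + g) = 83*(-6 + g)/9 = -166/3 + 83*g/9)
(H - 20)*w(9) = (-26 - 20)*(-166/3 + (83/9)*9) = -46*(-166/3 + 83) = -46*83/3 = -3818/3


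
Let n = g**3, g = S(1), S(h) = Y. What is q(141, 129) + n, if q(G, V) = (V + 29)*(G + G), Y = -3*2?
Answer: 44340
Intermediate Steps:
Y = -6
S(h) = -6
g = -6
q(G, V) = 2*G*(29 + V) (q(G, V) = (29 + V)*(2*G) = 2*G*(29 + V))
n = -216 (n = (-6)**3 = -216)
q(141, 129) + n = 2*141*(29 + 129) - 216 = 2*141*158 - 216 = 44556 - 216 = 44340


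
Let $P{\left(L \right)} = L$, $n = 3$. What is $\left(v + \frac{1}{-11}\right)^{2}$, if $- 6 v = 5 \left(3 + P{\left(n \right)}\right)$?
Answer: $\frac{3136}{121} \approx 25.917$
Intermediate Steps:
$v = -5$ ($v = - \frac{5 \left(3 + 3\right)}{6} = - \frac{5 \cdot 6}{6} = \left(- \frac{1}{6}\right) 30 = -5$)
$\left(v + \frac{1}{-11}\right)^{2} = \left(-5 + \frac{1}{-11}\right)^{2} = \left(-5 - \frac{1}{11}\right)^{2} = \left(- \frac{56}{11}\right)^{2} = \frac{3136}{121}$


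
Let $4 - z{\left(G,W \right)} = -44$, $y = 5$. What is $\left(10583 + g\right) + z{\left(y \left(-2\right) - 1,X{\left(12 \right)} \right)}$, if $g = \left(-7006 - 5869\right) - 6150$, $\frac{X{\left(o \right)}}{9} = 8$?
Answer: $-8394$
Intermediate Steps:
$X{\left(o \right)} = 72$ ($X{\left(o \right)} = 9 \cdot 8 = 72$)
$z{\left(G,W \right)} = 48$ ($z{\left(G,W \right)} = 4 - -44 = 4 + 44 = 48$)
$g = -19025$ ($g = -12875 - 6150 = -19025$)
$\left(10583 + g\right) + z{\left(y \left(-2\right) - 1,X{\left(12 \right)} \right)} = \left(10583 - 19025\right) + 48 = -8442 + 48 = -8394$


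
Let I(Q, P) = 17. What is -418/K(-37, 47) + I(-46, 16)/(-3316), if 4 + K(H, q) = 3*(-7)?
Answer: 1385663/82900 ≈ 16.715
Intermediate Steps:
K(H, q) = -25 (K(H, q) = -4 + 3*(-7) = -4 - 21 = -25)
-418/K(-37, 47) + I(-46, 16)/(-3316) = -418/(-25) + 17/(-3316) = -418*(-1/25) + 17*(-1/3316) = 418/25 - 17/3316 = 1385663/82900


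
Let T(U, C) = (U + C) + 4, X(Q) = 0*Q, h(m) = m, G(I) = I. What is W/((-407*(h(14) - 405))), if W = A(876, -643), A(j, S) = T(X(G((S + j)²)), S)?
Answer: -639/159137 ≈ -0.0040154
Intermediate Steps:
X(Q) = 0
T(U, C) = 4 + C + U (T(U, C) = (C + U) + 4 = 4 + C + U)
A(j, S) = 4 + S (A(j, S) = 4 + S + 0 = 4 + S)
W = -639 (W = 4 - 643 = -639)
W/((-407*(h(14) - 405))) = -639*(-1/(407*(14 - 405))) = -639/((-407*(-391))) = -639/159137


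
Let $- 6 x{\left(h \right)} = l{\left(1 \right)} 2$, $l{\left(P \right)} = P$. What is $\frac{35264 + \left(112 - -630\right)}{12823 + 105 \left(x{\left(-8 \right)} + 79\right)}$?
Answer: $\frac{36006}{21083} \approx 1.7078$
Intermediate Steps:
$x{\left(h \right)} = - \frac{1}{3}$ ($x{\left(h \right)} = - \frac{1 \cdot 2}{6} = \left(- \frac{1}{6}\right) 2 = - \frac{1}{3}$)
$\frac{35264 + \left(112 - -630\right)}{12823 + 105 \left(x{\left(-8 \right)} + 79\right)} = \frac{35264 + \left(112 - -630\right)}{12823 + 105 \left(- \frac{1}{3} + 79\right)} = \frac{35264 + \left(112 + 630\right)}{12823 + 105 \cdot \frac{236}{3}} = \frac{35264 + 742}{12823 + 8260} = \frac{36006}{21083}$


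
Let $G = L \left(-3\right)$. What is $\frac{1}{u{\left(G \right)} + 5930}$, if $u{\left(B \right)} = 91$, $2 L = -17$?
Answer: $\frac{1}{6021} \approx 0.00016609$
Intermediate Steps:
$L = - \frac{17}{2}$ ($L = \frac{1}{2} \left(-17\right) = - \frac{17}{2} \approx -8.5$)
$G = \frac{51}{2}$ ($G = \left(- \frac{17}{2}\right) \left(-3\right) = \frac{51}{2} \approx 25.5$)
$\frac{1}{u{\left(G \right)} + 5930} = \frac{1}{91 + 5930} = \frac{1}{6021}$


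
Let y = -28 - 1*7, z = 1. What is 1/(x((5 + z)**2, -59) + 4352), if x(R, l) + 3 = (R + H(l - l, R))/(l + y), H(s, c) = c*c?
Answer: 47/203737 ≈ 0.00023069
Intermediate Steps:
H(s, c) = c**2
y = -35 (y = -28 - 7 = -35)
x(R, l) = -3 + (R + R**2)/(-35 + l) (x(R, l) = -3 + (R + R**2)/(l - 35) = -3 + (R + R**2)/(-35 + l))
1/(x((5 + z)**2, -59) + 4352) = 1/((105 + (5 + 1)**2 + ((5 + 1)**2)**2 - 3*(-59))/(-35 - 59) + 4352) = 1/((105 + 6**2 + (6**2)**2 + 177)/(-94) + 4352) = 1/(-(105 + 36 + 36**2 + 177)/94 + 4352) = 1/(-(105 + 36 + 1296 + 177)/94 + 4352) = 1/(-1/94*1614 + 4352) = 1/(-807/47 + 4352) = 1/(203737/47) = 47/203737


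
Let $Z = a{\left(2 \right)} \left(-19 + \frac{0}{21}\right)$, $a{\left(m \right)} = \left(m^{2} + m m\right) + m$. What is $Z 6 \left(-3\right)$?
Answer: $3420$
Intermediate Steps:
$a{\left(m \right)} = m + 2 m^{2}$ ($a{\left(m \right)} = \left(m^{2} + m^{2}\right) + m = 2 m^{2} + m = m + 2 m^{2}$)
$Z = -190$ ($Z = 2 \left(1 + 2 \cdot 2\right) \left(-19 + \frac{0}{21}\right) = 2 \left(1 + 4\right) \left(-19 + 0 \cdot \frac{1}{21}\right) = 2 \cdot 5 \left(-19 + 0\right) = 10 \left(-19\right) = -190$)
$Z 6 \left(-3\right) = - 190 \cdot 6 \left(-3\right) = \left(-190\right) \left(-18\right) = 3420$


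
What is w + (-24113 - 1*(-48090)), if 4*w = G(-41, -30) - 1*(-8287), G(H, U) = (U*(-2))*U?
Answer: 102395/4 ≈ 25599.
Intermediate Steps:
G(H, U) = -2*U² (G(H, U) = (-2*U)*U = -2*U²)
w = 6487/4 (w = (-2*(-30)² - 1*(-8287))/4 = (-2*900 + 8287)/4 = (-1800 + 8287)/4 = (¼)*6487 = 6487/4 ≈ 1621.8)
w + (-24113 - 1*(-48090)) = 6487/4 + (-24113 - 1*(-48090)) = 6487/4 + (-24113 + 48090) = 6487/4 + 23977 = 102395/4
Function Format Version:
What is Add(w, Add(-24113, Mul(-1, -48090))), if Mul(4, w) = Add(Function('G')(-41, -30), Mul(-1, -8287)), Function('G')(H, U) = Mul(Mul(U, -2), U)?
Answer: Rational(102395, 4) ≈ 25599.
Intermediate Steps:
Function('G')(H, U) = Mul(-2, Pow(U, 2)) (Function('G')(H, U) = Mul(Mul(-2, U), U) = Mul(-2, Pow(U, 2)))
w = Rational(6487, 4) (w = Mul(Rational(1, 4), Add(Mul(-2, Pow(-30, 2)), Mul(-1, -8287))) = Mul(Rational(1, 4), Add(Mul(-2, 900), 8287)) = Mul(Rational(1, 4), Add(-1800, 8287)) = Mul(Rational(1, 4), 6487) = Rational(6487, 4) ≈ 1621.8)
Add(w, Add(-24113, Mul(-1, -48090))) = Add(Rational(6487, 4), Add(-24113, Mul(-1, -48090))) = Add(Rational(6487, 4), Add(-24113, 48090)) = Add(Rational(6487, 4), 23977) = Rational(102395, 4)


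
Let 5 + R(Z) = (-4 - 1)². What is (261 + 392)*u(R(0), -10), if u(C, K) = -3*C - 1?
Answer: -39833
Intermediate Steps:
R(Z) = 20 (R(Z) = -5 + (-4 - 1)² = -5 + (-5)² = -5 + 25 = 20)
u(C, K) = -1 - 3*C
(261 + 392)*u(R(0), -10) = (261 + 392)*(-1 - 3*20) = 653*(-1 - 60) = 653*(-61) = -39833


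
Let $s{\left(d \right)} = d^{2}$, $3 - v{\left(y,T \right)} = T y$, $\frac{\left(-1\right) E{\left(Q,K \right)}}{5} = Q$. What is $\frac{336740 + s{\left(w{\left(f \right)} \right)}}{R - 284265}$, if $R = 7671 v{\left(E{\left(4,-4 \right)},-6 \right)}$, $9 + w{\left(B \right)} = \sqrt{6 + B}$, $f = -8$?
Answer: $- \frac{112273}{393924} + \frac{i \sqrt{2}}{65654} \approx -0.28501 + 2.154 \cdot 10^{-5} i$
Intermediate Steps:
$E{\left(Q,K \right)} = - 5 Q$
$w{\left(B \right)} = -9 + \sqrt{6 + B}$
$v{\left(y,T \right)} = 3 - T y$
$R = -897507$ ($R = 7671 \left(3 - - 6 \left(\left(-5\right) 4\right)\right) = 7671 \left(3 - \left(-6\right) \left(-20\right)\right) = 7671 \left(3 - 120\right) = 7671 \left(-117\right) = -897507$)
$\frac{336740 + s{\left(w{\left(f \right)} \right)}}{R - 284265} = \frac{336740 + \left(-9 + \sqrt{6 - 8}\right)^{2}}{-897507 - 284265} = \frac{336740 + \left(-9 + \sqrt{-2}\right)^{2}}{-1181772} = \left(336740 + \left(-9 + i \sqrt{2}\right)^{2}\right) \left(- \frac{1}{1181772}\right) = - \frac{84185}{295443} - \frac{\left(-9 + i \sqrt{2}\right)^{2}}{1181772}$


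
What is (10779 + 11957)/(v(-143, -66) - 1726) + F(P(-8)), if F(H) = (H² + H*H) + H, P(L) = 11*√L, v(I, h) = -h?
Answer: -809124/415 + 22*I*√2 ≈ -1949.7 + 31.113*I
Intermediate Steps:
F(H) = H + 2*H² (F(H) = (H² + H²) + H = 2*H² + H = H + 2*H²)
(10779 + 11957)/(v(-143, -66) - 1726) + F(P(-8)) = (10779 + 11957)/(-1*(-66) - 1726) + (11*√(-8))*(1 + 2*(11*√(-8))) = 22736/(66 - 1726) + (11*(2*I*√2))*(1 + 2*(11*(2*I*√2))) = 22736/(-1660) + (22*I*√2)*(1 + 2*(22*I*√2)) = 22736*(-1/1660) + (22*I*√2)*(1 + 44*I*√2) = -5684/415 + 22*I*√2*(1 + 44*I*√2)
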